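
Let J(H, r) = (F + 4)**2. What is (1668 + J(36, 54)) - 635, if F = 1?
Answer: 1058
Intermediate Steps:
J(H, r) = 25 (J(H, r) = (1 + 4)**2 = 5**2 = 25)
(1668 + J(36, 54)) - 635 = (1668 + 25) - 635 = 1693 - 635 = 1058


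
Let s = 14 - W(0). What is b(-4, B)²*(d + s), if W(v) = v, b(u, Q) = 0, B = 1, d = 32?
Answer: 0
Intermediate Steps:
s = 14 (s = 14 - 1*0 = 14 + 0 = 14)
b(-4, B)²*(d + s) = 0²*(32 + 14) = 0*46 = 0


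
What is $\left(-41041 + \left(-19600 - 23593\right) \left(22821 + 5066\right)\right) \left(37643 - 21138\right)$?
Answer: $-19881332649160$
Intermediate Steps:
$\left(-41041 + \left(-19600 - 23593\right) \left(22821 + 5066\right)\right) \left(37643 - 21138\right) = \left(-41041 - 1204523191\right) 16505 = \left(-1204564232\right) 16505 = -19881332649160$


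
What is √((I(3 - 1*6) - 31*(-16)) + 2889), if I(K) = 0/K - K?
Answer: 22*√7 ≈ 58.207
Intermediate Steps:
I(K) = -K (I(K) = 0 - K = -K)
√((I(3 - 1*6) - 31*(-16)) + 2889) = √((-(3 - 1*6) - 31*(-16)) + 2889) = √((-(3 - 6) + 496) + 2889) = √((-1*(-3) + 496) + 2889) = √((3 + 496) + 2889) = √(499 + 2889) = √3388 = 22*√7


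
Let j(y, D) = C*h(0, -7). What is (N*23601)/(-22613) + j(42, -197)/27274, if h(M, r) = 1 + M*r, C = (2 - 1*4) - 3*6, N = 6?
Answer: -1931307152/308373481 ≈ -6.2629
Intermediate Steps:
C = -20 (C = (2 - 4) - 18 = -2 - 18 = -20)
j(y, D) = -20 (j(y, D) = -20*(1 + 0*(-7)) = -20*(1 + 0) = -20*1 = -20)
(N*23601)/(-22613) + j(42, -197)/27274 = (6*23601)/(-22613) - 20/27274 = 141606*(-1/22613) - 20*1/27274 = -141606/22613 - 10/13637 = -1931307152/308373481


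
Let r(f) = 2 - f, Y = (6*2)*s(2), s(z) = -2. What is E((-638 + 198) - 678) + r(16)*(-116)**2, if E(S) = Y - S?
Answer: -187290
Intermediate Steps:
Y = -24 (Y = (6*2)*(-2) = 12*(-2) = -24)
E(S) = -24 - S
E((-638 + 198) - 678) + r(16)*(-116)**2 = (-24 - ((-638 + 198) - 678)) + (2 - 1*16)*(-116)**2 = (-24 - (-440 - 678)) + (2 - 16)*13456 = (-24 - 1*(-1118)) - 14*13456 = (-24 + 1118) - 188384 = 1094 - 188384 = -187290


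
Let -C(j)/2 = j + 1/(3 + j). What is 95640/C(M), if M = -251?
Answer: 11859360/62249 ≈ 190.51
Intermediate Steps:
C(j) = -2*j - 2/(3 + j) (C(j) = -2*(j + 1/(3 + j)) = -2*j - 2/(3 + j))
95640/C(M) = 95640/((2*(-1 - 1*(-251)² - 3*(-251))/(3 - 251))) = 95640/((2*(-1 - 1*63001 + 753)/(-248))) = 95640/((2*(-1/248)*(-1 - 63001 + 753))) = 95640/((2*(-1/248)*(-62249))) = 95640/(62249/124) = 95640*(124/62249) = 11859360/62249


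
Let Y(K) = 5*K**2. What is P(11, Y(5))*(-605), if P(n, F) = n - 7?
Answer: -2420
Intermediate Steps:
P(n, F) = -7 + n
P(11, Y(5))*(-605) = (-7 + 11)*(-605) = 4*(-605) = -2420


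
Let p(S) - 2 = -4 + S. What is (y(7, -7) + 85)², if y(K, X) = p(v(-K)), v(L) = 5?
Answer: 7744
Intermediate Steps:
p(S) = -2 + S (p(S) = 2 + (-4 + S) = -2 + S)
y(K, X) = 3 (y(K, X) = -2 + 5 = 3)
(y(7, -7) + 85)² = (3 + 85)² = 88² = 7744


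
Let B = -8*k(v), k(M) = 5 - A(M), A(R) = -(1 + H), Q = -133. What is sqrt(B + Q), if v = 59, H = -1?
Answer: I*sqrt(173) ≈ 13.153*I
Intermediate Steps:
A(R) = 0 (A(R) = -(1 - 1) = -1*0 = 0)
k(M) = 5 (k(M) = 5 - 1*0 = 5 + 0 = 5)
B = -40 (B = -8*5 = -40)
sqrt(B + Q) = sqrt(-40 - 133) = sqrt(-173) = I*sqrt(173)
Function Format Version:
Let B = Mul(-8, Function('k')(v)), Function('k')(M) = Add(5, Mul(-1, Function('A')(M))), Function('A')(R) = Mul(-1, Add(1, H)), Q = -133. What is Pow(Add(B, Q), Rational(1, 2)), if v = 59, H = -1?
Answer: Mul(I, Pow(173, Rational(1, 2))) ≈ Mul(13.153, I)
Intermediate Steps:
Function('A')(R) = 0 (Function('A')(R) = Mul(-1, Add(1, -1)) = Mul(-1, 0) = 0)
Function('k')(M) = 5 (Function('k')(M) = Add(5, Mul(-1, 0)) = Add(5, 0) = 5)
B = -40 (B = Mul(-8, 5) = -40)
Pow(Add(B, Q), Rational(1, 2)) = Pow(Add(-40, -133), Rational(1, 2)) = Pow(-173, Rational(1, 2)) = Mul(I, Pow(173, Rational(1, 2)))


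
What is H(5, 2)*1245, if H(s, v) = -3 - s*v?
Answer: -16185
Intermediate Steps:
H(s, v) = -3 - s*v
H(5, 2)*1245 = (-3 - 1*5*2)*1245 = (-3 - 10)*1245 = -13*1245 = -16185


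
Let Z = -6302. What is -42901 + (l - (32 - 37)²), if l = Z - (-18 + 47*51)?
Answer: -51607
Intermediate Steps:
l = -8681 (l = -6302 - (-18 + 47*51) = -6302 - (-18 + 2397) = -6302 - 1*2379 = -6302 - 2379 = -8681)
-42901 + (l - (32 - 37)²) = -42901 + (-8681 - (32 - 37)²) = -42901 + (-8681 - 1*(-5)²) = -42901 + (-8681 - 1*25) = -42901 + (-8681 - 25) = -42901 - 8706 = -51607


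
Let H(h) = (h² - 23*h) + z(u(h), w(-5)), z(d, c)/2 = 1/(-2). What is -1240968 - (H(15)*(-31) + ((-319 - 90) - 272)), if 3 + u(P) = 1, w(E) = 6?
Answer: -1244038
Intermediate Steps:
u(P) = -2 (u(P) = -3 + 1 = -2)
z(d, c) = -1 (z(d, c) = 2/(-2) = 2*(-½) = -1)
H(h) = -1 + h² - 23*h (H(h) = (h² - 23*h) - 1 = -1 + h² - 23*h)
-1240968 - (H(15)*(-31) + ((-319 - 90) - 272)) = -1240968 - ((-1 + 15² - 23*15)*(-31) + ((-319 - 90) - 272)) = -1240968 - ((-1 + 225 - 345)*(-31) + (-409 - 272)) = -1240968 - (-121*(-31) - 681) = -1240968 - (3751 - 681) = -1240968 - 1*3070 = -1240968 - 3070 = -1244038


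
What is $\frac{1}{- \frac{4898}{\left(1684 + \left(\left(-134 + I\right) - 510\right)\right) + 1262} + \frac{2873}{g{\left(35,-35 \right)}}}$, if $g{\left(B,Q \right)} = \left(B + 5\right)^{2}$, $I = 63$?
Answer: $- \frac{756800}{208431} \approx -3.6309$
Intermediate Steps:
$g{\left(B,Q \right)} = \left(5 + B\right)^{2}$
$\frac{1}{- \frac{4898}{\left(1684 + \left(\left(-134 + I\right) - 510\right)\right) + 1262} + \frac{2873}{g{\left(35,-35 \right)}}} = \frac{1}{- \frac{4898}{\left(1684 + \left(\left(-134 + 63\right) - 510\right)\right) + 1262} + \frac{2873}{\left(5 + 35\right)^{2}}} = \frac{1}{- \frac{4898}{\left(1684 - 581\right) + 1262} + \frac{2873}{40^{2}}} = \frac{1}{- \frac{4898}{\left(1684 - 581\right) + 1262} + \frac{2873}{1600}} = \frac{1}{- \frac{4898}{1103 + 1262} + 2873 \cdot \frac{1}{1600}} = \frac{1}{- \frac{4898}{2365} + \frac{2873}{1600}} = \frac{1}{- \frac{208431}{756800}} = - \frac{756800}{208431}$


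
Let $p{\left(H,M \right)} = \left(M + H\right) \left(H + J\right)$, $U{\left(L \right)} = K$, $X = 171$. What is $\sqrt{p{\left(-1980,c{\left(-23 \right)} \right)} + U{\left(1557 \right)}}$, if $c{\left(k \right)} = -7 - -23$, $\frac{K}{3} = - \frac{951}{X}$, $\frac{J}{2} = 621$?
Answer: $\frac{\sqrt{523238929}}{19} \approx 1203.9$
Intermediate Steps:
$J = 1242$ ($J = 2 \cdot 621 = 1242$)
$K = - \frac{317}{19}$ ($K = 3 \left(- \frac{951}{171}\right) = 3 \left(\left(-951\right) \frac{1}{171}\right) = 3 \left(- \frac{317}{57}\right) = - \frac{317}{19} \approx -16.684$)
$U{\left(L \right)} = - \frac{317}{19}$
$c{\left(k \right)} = 16$ ($c{\left(k \right)} = -7 + 23 = 16$)
$p{\left(H,M \right)} = \left(1242 + H\right) \left(H + M\right)$ ($p{\left(H,M \right)} = \left(M + H\right) \left(H + 1242\right) = \left(H + M\right) \left(1242 + H\right) = \left(1242 + H\right) \left(H + M\right)$)
$\sqrt{p{\left(-1980,c{\left(-23 \right)} \right)} + U{\left(1557 \right)}} = \sqrt{\left(\left(-1980\right)^{2} + 1242 \left(-1980\right) + 1242 \cdot 16 - 31680\right) - \frac{317}{19}} = \sqrt{\left(3920400 - 2459160 + 19872 - 31680\right) - \frac{317}{19}} = \sqrt{1449432 - \frac{317}{19}} = \sqrt{\frac{27538891}{19}} = \frac{\sqrt{523238929}}{19}$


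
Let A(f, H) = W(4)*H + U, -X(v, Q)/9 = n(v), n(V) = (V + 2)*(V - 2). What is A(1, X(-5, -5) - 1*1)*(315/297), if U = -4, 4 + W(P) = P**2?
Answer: -79940/33 ≈ -2422.4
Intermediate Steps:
n(V) = (-2 + V)*(2 + V) (n(V) = (2 + V)*(-2 + V) = (-2 + V)*(2 + V))
W(P) = -4 + P**2
X(v, Q) = 36 - 9*v**2 (X(v, Q) = -9*(-4 + v**2) = 36 - 9*v**2)
A(f, H) = -4 + 12*H (A(f, H) = (-4 + 4**2)*H - 4 = (-4 + 16)*H - 4 = 12*H - 4 = -4 + 12*H)
A(1, X(-5, -5) - 1*1)*(315/297) = (-4 + 12*((36 - 9*(-5)**2) - 1*1))*(315/297) = (-4 + 12*((36 - 9*25) - 1))*(315*(1/297)) = (-4 + 12*((36 - 225) - 1))*(35/33) = (-4 + 12*(-189 - 1))*(35/33) = (-4 + 12*(-190))*(35/33) = (-4 - 2280)*(35/33) = -2284*35/33 = -79940/33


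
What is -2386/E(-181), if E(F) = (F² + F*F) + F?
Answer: -2386/65341 ≈ -0.036516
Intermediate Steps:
E(F) = F + 2*F² (E(F) = (F² + F²) + F = 2*F² + F = F + 2*F²)
-2386/E(-181) = -2386*(-1/(181*(1 + 2*(-181)))) = -2386*(-1/(181*(1 - 362))) = -2386/((-181*(-361))) = -2386/65341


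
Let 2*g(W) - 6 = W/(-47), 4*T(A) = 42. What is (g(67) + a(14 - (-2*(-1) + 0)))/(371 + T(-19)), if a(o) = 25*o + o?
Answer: 29543/35861 ≈ 0.82382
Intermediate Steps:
T(A) = 21/2 (T(A) = (¼)*42 = 21/2)
g(W) = 3 - W/94 (g(W) = 3 + (W/(-47))/2 = 3 + (W*(-1/47))/2 = 3 + (-W/47)/2 = 3 - W/94)
a(o) = 26*o
(g(67) + a(14 - (-2*(-1) + 0)))/(371 + T(-19)) = ((3 - 1/94*67) + 26*(14 - (-2*(-1) + 0)))/(371 + 21/2) = ((3 - 67/94) + 26*(14 - (2 + 0)))/(763/2) = (215/94 + 26*(14 - 1*2))*(2/763) = (215/94 + 26*(14 - 2))*(2/763) = (215/94 + 26*12)*(2/763) = (215/94 + 312)*(2/763) = (29543/94)*(2/763) = 29543/35861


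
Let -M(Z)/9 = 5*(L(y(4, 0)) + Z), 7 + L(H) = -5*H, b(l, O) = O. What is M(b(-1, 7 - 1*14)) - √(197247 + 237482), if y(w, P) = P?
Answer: 630 - √434729 ≈ -29.340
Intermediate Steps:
L(H) = -7 - 5*H
M(Z) = 315 - 45*Z (M(Z) = -45*((-7 - 5*0) + Z) = -45*((-7 + 0) + Z) = -45*(-7 + Z) = -9*(-35 + 5*Z) = 315 - 45*Z)
M(b(-1, 7 - 1*14)) - √(197247 + 237482) = (315 - 45*(7 - 1*14)) - √(197247 + 237482) = (315 - 45*(7 - 14)) - √434729 = (315 - 45*(-7)) - √434729 = (315 + 315) - √434729 = 630 - √434729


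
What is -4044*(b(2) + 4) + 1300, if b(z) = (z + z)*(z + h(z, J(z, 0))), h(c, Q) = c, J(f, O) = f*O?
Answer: -79580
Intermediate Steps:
J(f, O) = O*f
b(z) = 4*z² (b(z) = (z + z)*(z + z) = (2*z)*(2*z) = 4*z²)
-4044*(b(2) + 4) + 1300 = -4044*(4*2² + 4) + 1300 = -4044*(4*4 + 4) + 1300 = -4044*(16 + 4) + 1300 = -4044*20 + 1300 = -674*120 + 1300 = -80880 + 1300 = -79580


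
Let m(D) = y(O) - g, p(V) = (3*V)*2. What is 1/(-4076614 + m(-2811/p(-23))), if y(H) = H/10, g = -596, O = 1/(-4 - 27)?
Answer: -310/1263565581 ≈ -2.4534e-7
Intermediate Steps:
p(V) = 6*V
O = -1/31 (O = 1/(-31) = -1/31 ≈ -0.032258)
y(H) = H/10 (y(H) = H*(1/10) = H/10)
m(D) = 184759/310 (m(D) = (1/10)*(-1/31) - 1*(-596) = -1/310 + 596 = 184759/310)
1/(-4076614 + m(-2811/p(-23))) = 1/(-4076614 + 184759/310) = 1/(-1263565581/310) = -310/1263565581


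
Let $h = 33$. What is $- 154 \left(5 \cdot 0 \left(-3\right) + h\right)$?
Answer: $-5082$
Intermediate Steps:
$- 154 \left(5 \cdot 0 \left(-3\right) + h\right) = - 154 \left(5 \cdot 0 \left(-3\right) + 33\right) = - 154 \left(0 \left(-3\right) + 33\right) = - 154 \left(0 + 33\right) = \left(-154\right) 33 = -5082$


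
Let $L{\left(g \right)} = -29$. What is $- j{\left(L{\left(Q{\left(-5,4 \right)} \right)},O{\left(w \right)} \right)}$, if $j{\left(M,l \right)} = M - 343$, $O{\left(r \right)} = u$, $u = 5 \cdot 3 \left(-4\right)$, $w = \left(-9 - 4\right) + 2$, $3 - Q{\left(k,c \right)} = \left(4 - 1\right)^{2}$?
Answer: $372$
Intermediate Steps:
$Q{\left(k,c \right)} = -6$ ($Q{\left(k,c \right)} = 3 - \left(4 - 1\right)^{2} = 3 - 3^{2} = 3 - 9 = -6$)
$w = -11$ ($w = -13 + 2 = -11$)
$u = -60$ ($u = 15 \left(-4\right) = -60$)
$O{\left(r \right)} = -60$
$j{\left(M,l \right)} = -343 + M$ ($j{\left(M,l \right)} = M - 343 = -343 + M$)
$- j{\left(L{\left(Q{\left(-5,4 \right)} \right)},O{\left(w \right)} \right)} = - (-343 - 29) = \left(-1\right) \left(-372\right) = 372$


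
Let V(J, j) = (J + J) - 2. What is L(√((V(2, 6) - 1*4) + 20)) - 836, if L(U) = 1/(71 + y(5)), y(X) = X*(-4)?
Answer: -42635/51 ≈ -835.98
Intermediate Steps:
y(X) = -4*X
V(J, j) = -2 + 2*J (V(J, j) = 2*J - 2 = -2 + 2*J)
L(U) = 1/51 (L(U) = 1/(71 - 4*5) = 1/(71 - 20) = 1/51)
L(√((V(2, 6) - 1*4) + 20)) - 836 = 1/51 - 836 = -42635/51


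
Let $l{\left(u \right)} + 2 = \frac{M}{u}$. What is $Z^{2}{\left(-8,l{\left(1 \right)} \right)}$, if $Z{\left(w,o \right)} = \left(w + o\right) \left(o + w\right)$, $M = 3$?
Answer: $2401$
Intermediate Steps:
$l{\left(u \right)} = -2 + \frac{3}{u}$
$Z{\left(w,o \right)} = \left(o + w\right)^{2}$ ($Z{\left(w,o \right)} = \left(o + w\right) \left(o + w\right) = \left(o + w\right)^{2}$)
$Z^{2}{\left(-8,l{\left(1 \right)} \right)} = \left(\left(\left(-2 + \frac{3}{1}\right) - 8\right)^{2}\right)^{2} = \left(\left(\left(-2 + 3 \cdot 1\right) - 8\right)^{2}\right)^{2} = \left(\left(\left(-2 + 3\right) - 8\right)^{2}\right)^{2} = \left(\left(1 - 8\right)^{2}\right)^{2} = \left(\left(-7\right)^{2}\right)^{2} = 49^{2} = 2401$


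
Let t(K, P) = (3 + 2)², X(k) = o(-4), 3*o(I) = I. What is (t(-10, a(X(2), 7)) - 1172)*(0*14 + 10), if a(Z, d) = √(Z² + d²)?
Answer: -11470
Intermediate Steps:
o(I) = I/3
X(k) = -4/3 (X(k) = (⅓)*(-4) = -4/3)
t(K, P) = 25 (t(K, P) = 5² = 25)
(t(-10, a(X(2), 7)) - 1172)*(0*14 + 10) = (25 - 1172)*(0*14 + 10) = -1147*(0 + 10) = -1147*10 = -11470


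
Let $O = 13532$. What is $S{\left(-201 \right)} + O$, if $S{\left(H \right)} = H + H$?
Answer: $13130$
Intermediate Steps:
$S{\left(H \right)} = 2 H$
$S{\left(-201 \right)} + O = 2 \left(-201\right) + 13532 = -402 + 13532 = 13130$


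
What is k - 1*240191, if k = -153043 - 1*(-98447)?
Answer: -294787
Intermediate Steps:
k = -54596 (k = -153043 + 98447 = -54596)
k - 1*240191 = -54596 - 1*240191 = -54596 - 240191 = -294787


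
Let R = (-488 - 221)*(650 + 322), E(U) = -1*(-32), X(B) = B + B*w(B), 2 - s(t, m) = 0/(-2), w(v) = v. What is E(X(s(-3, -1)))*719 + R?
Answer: -666140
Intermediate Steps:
s(t, m) = 2 (s(t, m) = 2 - 0/(-2) = 2 - 0*(-1)/2 = 2 - 1*0 = 2 + 0 = 2)
X(B) = B + B² (X(B) = B + B*B = B + B²)
E(U) = 32
R = -689148 (R = -709*972 = -689148)
E(X(s(-3, -1)))*719 + R = 32*719 - 689148 = 23008 - 689148 = -666140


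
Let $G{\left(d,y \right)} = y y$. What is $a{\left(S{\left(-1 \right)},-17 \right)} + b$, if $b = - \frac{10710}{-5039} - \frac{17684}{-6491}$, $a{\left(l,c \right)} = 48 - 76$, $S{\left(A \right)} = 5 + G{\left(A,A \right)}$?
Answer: $- \frac{757199886}{32708149} \approx -23.15$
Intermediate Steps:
$G{\left(d,y \right)} = y^{2}$
$S{\left(A \right)} = 5 + A^{2}$
$a{\left(l,c \right)} = -28$ ($a{\left(l,c \right)} = 48 - 76 = -28$)
$b = \frac{158628286}{32708149}$ ($b = \left(-10710\right) \left(- \frac{1}{5039}\right) - - \frac{17684}{6491} = \frac{10710}{5039} + \frac{17684}{6491} = \frac{158628286}{32708149} \approx 4.8498$)
$a{\left(S{\left(-1 \right)},-17 \right)} + b = -28 + \frac{158628286}{32708149} = - \frac{757199886}{32708149}$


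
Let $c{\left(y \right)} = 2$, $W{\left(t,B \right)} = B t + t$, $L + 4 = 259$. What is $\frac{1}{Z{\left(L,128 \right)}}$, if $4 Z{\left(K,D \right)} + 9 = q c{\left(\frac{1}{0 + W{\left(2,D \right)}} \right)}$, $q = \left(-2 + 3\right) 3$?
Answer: $- \frac{4}{3} \approx -1.3333$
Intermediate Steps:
$L = 255$ ($L = -4 + 259 = 255$)
$W{\left(t,B \right)} = t + B t$
$q = 3$ ($q = 1 \cdot 3 = 3$)
$Z{\left(K,D \right)} = - \frac{3}{4}$ ($Z{\left(K,D \right)} = - \frac{9}{4} + \frac{3 \cdot 2}{4} = - \frac{9}{4} + \frac{1}{4} \cdot 6 = - \frac{9}{4} + \frac{3}{2} = - \frac{3}{4}$)
$\frac{1}{Z{\left(L,128 \right)}} = \frac{1}{- \frac{3}{4}} = - \frac{4}{3}$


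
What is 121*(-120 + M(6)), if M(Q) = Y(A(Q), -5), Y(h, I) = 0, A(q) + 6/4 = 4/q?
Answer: -14520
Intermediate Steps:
A(q) = -3/2 + 4/q
M(Q) = 0
121*(-120 + M(6)) = 121*(-120 + 0) = 121*(-120) = -14520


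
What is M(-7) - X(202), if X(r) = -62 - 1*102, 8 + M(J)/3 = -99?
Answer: -157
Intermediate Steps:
M(J) = -321 (M(J) = -24 + 3*(-99) = -24 - 297 = -321)
X(r) = -164 (X(r) = -62 - 102 = -164)
M(-7) - X(202) = -321 - 1*(-164) = -321 + 164 = -157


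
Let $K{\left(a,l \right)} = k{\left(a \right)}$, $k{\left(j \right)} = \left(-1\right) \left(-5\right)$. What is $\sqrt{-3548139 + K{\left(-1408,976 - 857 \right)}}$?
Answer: $i \sqrt{3548134} \approx 1883.6 i$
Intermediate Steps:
$k{\left(j \right)} = 5$
$K{\left(a,l \right)} = 5$
$\sqrt{-3548139 + K{\left(-1408,976 - 857 \right)}} = \sqrt{-3548139 + 5} = \sqrt{-3548134} = i \sqrt{3548134}$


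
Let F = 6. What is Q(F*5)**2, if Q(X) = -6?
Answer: 36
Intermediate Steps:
Q(F*5)**2 = (-6)**2 = 36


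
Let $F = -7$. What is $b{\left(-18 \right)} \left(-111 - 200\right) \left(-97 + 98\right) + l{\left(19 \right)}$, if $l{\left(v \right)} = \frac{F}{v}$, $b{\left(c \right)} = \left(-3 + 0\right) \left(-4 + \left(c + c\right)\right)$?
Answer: $- \frac{709087}{19} \approx -37320.0$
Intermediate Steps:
$b{\left(c \right)} = 12 - 6 c$ ($b{\left(c \right)} = - 3 \left(-4 + 2 c\right) = 12 - 6 c$)
$l{\left(v \right)} = - \frac{7}{v}$
$b{\left(-18 \right)} \left(-111 - 200\right) \left(-97 + 98\right) + l{\left(19 \right)} = \left(12 - -108\right) \left(-111 - 200\right) \left(-97 + 98\right) - \frac{7}{19} = \left(12 + 108\right) \left(\left(-311\right) 1\right) - \frac{7}{19} = 120 \left(-311\right) - \frac{7}{19} = -37320 - \frac{7}{19} = - \frac{709087}{19}$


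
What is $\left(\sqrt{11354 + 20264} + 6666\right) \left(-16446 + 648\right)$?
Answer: $-105309468 - 15798 \sqrt{31618} \approx -1.0812 \cdot 10^{8}$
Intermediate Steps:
$\left(\sqrt{11354 + 20264} + 6666\right) \left(-16446 + 648\right) = \left(\sqrt{31618} + 6666\right) \left(-15798\right) = \left(6666 + \sqrt{31618}\right) \left(-15798\right) = -105309468 - 15798 \sqrt{31618}$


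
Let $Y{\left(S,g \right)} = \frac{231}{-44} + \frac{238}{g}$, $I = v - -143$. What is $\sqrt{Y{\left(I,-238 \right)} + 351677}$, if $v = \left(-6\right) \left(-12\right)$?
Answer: $\frac{\sqrt{1406683}}{2} \approx 593.02$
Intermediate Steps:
$v = 72$
$I = 215$ ($I = 72 - -143 = 72 + 143 = 215$)
$Y{\left(S,g \right)} = - \frac{21}{4} + \frac{238}{g}$ ($Y{\left(S,g \right)} = 231 \left(- \frac{1}{44}\right) + \frac{238}{g} = - \frac{21}{4} + \frac{238}{g}$)
$\sqrt{Y{\left(I,-238 \right)} + 351677} = \sqrt{\left(- \frac{21}{4} + \frac{238}{-238}\right) + 351677} = \sqrt{\left(- \frac{21}{4} + 238 \left(- \frac{1}{238}\right)\right) + 351677} = \sqrt{\left(- \frac{21}{4} - 1\right) + 351677} = \sqrt{- \frac{25}{4} + 351677} = \sqrt{\frac{1406683}{4}} = \frac{\sqrt{1406683}}{2}$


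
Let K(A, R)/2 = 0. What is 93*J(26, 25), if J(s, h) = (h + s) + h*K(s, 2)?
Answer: 4743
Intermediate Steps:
K(A, R) = 0 (K(A, R) = 2*0 = 0)
J(s, h) = h + s (J(s, h) = (h + s) + h*0 = (h + s) + 0 = h + s)
93*J(26, 25) = 93*(25 + 26) = 93*51 = 4743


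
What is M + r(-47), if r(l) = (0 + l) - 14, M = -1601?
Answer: -1662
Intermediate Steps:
r(l) = -14 + l (r(l) = l - 14 = -14 + l)
M + r(-47) = -1601 + (-14 - 47) = -1601 - 61 = -1662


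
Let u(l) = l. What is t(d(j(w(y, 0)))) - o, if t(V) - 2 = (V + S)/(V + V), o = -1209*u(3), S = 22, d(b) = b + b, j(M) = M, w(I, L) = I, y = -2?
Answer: 14507/4 ≈ 3626.8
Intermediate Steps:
d(b) = 2*b
o = -3627 (o = -1209*3 = -3627)
t(V) = 2 + (22 + V)/(2*V) (t(V) = 2 + (V + 22)/(V + V) = 2 + (22 + V)/((2*V)) = 2 + (22 + V)*(1/(2*V)) = 2 + (22 + V)/(2*V))
t(d(j(w(y, 0)))) - o = (5/2 + 11/((2*(-2)))) - 1*(-3627) = (5/2 + 11/(-4)) + 3627 = (5/2 + 11*(-¼)) + 3627 = (5/2 - 11/4) + 3627 = -¼ + 3627 = 14507/4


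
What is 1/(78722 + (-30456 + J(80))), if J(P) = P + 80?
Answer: 1/48426 ≈ 2.0650e-5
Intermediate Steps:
J(P) = 80 + P
1/(78722 + (-30456 + J(80))) = 1/(78722 + (-30456 + (80 + 80))) = 1/(78722 + (-30456 + 160)) = 1/(78722 - 30296) = 1/48426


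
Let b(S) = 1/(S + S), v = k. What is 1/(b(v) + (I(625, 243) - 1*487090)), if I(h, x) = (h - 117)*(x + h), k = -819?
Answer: -1638/75587149 ≈ -2.1670e-5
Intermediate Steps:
I(h, x) = (-117 + h)*(h + x)
v = -819
b(S) = 1/(2*S)
1/(b(v) + (I(625, 243) - 1*487090)) = 1/((½)/(-819) + ((625² - 117*625 - 117*243 + 625*243) - 1*487090)) = 1/((½)*(-1/819) + ((390625 - 73125 - 28431 + 151875) - 487090)) = 1/(-1/1638 + (440944 - 487090)) = 1/(-1/1638 - 46146) = 1/(-75587149/1638) = -1638/75587149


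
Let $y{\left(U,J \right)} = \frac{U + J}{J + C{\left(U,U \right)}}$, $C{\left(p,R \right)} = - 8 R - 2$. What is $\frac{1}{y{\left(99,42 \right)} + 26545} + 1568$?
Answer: $\frac{665956272}{424717} \approx 1568.0$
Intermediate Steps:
$C{\left(p,R \right)} = -2 - 8 R$
$y{\left(U,J \right)} = \frac{J + U}{-2 + J - 8 U}$ ($y{\left(U,J \right)} = \frac{U + J}{J - \left(2 + 8 U\right)} = \frac{J + U}{-2 + J - 8 U}$)
$\frac{1}{y{\left(99,42 \right)} + 26545} + 1568 = \frac{1}{\frac{42 + 99}{-2 + 42 - 792} + 26545} + 1568 = \frac{1}{\frac{1}{-2 + 42 - 792} \cdot 141 + 26545} + 1568 = \frac{1}{\frac{1}{-752} \cdot 141 + 26545} + 1568 = \frac{1}{\left(- \frac{1}{752}\right) 141 + 26545} + 1568 = \frac{1}{- \frac{3}{16} + 26545} + 1568 = \frac{1}{\frac{424717}{16}} + 1568 = \frac{16}{424717} + 1568 = \frac{665956272}{424717}$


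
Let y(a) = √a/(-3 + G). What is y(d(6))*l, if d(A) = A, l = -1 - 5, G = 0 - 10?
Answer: 6*√6/13 ≈ 1.1305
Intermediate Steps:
G = -10
l = -6
y(a) = -√a/13 (y(a) = √a/(-3 - 10) = √a/(-13) = -√a/13)
y(d(6))*l = -√6/13*(-6) = 6*√6/13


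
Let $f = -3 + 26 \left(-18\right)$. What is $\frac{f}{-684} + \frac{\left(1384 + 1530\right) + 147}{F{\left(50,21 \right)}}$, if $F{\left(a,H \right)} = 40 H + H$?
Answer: $\frac{92565}{21812} \approx 4.2438$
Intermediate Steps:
$F{\left(a,H \right)} = 41 H$
$f = -471$ ($f = -3 - 468 = -471$)
$\frac{f}{-684} + \frac{\left(1384 + 1530\right) + 147}{F{\left(50,21 \right)}} = - \frac{471}{-684} + \frac{\left(1384 + 1530\right) + 147}{41 \cdot 21} = \left(-471\right) \left(- \frac{1}{684}\right) + \frac{2914 + 147}{861} = \frac{157}{228} + 3061 \cdot \frac{1}{861} = \frac{157}{228} + \frac{3061}{861} = \frac{92565}{21812}$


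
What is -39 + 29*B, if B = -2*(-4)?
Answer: 193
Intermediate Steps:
B = 8
-39 + 29*B = -39 + 29*8 = -39 + 232 = 193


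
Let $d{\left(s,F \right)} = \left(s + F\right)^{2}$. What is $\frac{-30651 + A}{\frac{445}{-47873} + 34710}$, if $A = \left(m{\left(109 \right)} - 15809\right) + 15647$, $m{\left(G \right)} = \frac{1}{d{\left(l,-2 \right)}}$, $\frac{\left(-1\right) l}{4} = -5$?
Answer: $- \frac{477935834803}{538381528740} \approx -0.88773$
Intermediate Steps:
$l = 20$ ($l = \left(-4\right) \left(-5\right) = 20$)
$d{\left(s,F \right)} = \left(F + s\right)^{2}$
$m{\left(G \right)} = \frac{1}{324}$ ($m{\left(G \right)} = \frac{1}{\left(-2 + 20\right)^{2}} = \frac{1}{18^{2}} = \frac{1}{324}$)
$A = - \frac{52487}{324}$ ($A = \left(\frac{1}{324} - 15809\right) + 15647 = - \frac{5122115}{324} + 15647 = - \frac{52487}{324} \approx -162.0$)
$\frac{-30651 + A}{\frac{445}{-47873} + 34710} = \frac{-30651 - \frac{52487}{324}}{\frac{445}{-47873} + 34710} = - \frac{9983411}{324 \left(445 \left(- \frac{1}{47873}\right) + 34710\right)} = - \frac{9983411}{324 \left(- \frac{445}{47873} + 34710\right)} = - \frac{9983411}{324 \cdot \frac{1661671385}{47873}} = \left(- \frac{9983411}{324}\right) \frac{47873}{1661671385} = - \frac{477935834803}{538381528740}$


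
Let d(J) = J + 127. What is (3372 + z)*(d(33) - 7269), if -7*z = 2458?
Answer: -150326914/7 ≈ -2.1475e+7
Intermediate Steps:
d(J) = 127 + J
z = -2458/7 (z = -1/7*2458 = -2458/7 ≈ -351.14)
(3372 + z)*(d(33) - 7269) = (3372 - 2458/7)*((127 + 33) - 7269) = 21146*(160 - 7269)/7 = (21146/7)*(-7109) = -150326914/7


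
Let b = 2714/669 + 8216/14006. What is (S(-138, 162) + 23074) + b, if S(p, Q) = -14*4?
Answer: 107861245520/4685007 ≈ 23023.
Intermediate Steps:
S(p, Q) = -56
b = 21754394/4685007 (b = 2714*(1/669) + 8216*(1/14006) = 2714/669 + 4108/7003 = 21754394/4685007 ≈ 4.6434)
(S(-138, 162) + 23074) + b = (-56 + 23074) + 21754394/4685007 = 23018 + 21754394/4685007 = 107861245520/4685007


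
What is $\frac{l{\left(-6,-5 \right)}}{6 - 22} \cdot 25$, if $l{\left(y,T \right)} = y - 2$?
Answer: $\frac{25}{2} \approx 12.5$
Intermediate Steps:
$l{\left(y,T \right)} = -2 + y$
$\frac{l{\left(-6,-5 \right)}}{6 - 22} \cdot 25 = \frac{-2 - 6}{6 - 22} \cdot 25 = - \frac{8}{-16} \cdot 25 = \left(-8\right) \left(- \frac{1}{16}\right) 25 = \frac{1}{2} \cdot 25 = \frac{25}{2}$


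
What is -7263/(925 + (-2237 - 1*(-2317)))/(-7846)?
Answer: 2421/2628410 ≈ 0.00092109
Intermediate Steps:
-7263/(925 + (-2237 - 1*(-2317)))/(-7846) = -7263/(925 + (-2237 + 2317))*(-1/7846) = -7263/(925 + 80)*(-1/7846) = -7263/1005*(-1/7846) = -7263*1/1005*(-1/7846) = -2421/335*(-1/7846) = 2421/2628410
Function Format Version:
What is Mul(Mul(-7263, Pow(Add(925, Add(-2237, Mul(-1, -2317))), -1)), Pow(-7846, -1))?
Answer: Rational(2421, 2628410) ≈ 0.00092109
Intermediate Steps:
Mul(Mul(-7263, Pow(Add(925, Add(-2237, Mul(-1, -2317))), -1)), Pow(-7846, -1)) = Mul(Mul(-7263, Pow(Add(925, Add(-2237, 2317)), -1)), Rational(-1, 7846)) = Mul(Mul(-7263, Pow(Add(925, 80), -1)), Rational(-1, 7846)) = Mul(Mul(-7263, Pow(1005, -1)), Rational(-1, 7846)) = Mul(Mul(-7263, Rational(1, 1005)), Rational(-1, 7846)) = Mul(Rational(-2421, 335), Rational(-1, 7846)) = Rational(2421, 2628410)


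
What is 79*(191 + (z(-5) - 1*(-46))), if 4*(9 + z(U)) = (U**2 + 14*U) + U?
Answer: 34049/2 ≈ 17025.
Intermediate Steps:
z(U) = -9 + U**2/4 + 15*U/4 (z(U) = -9 + ((U**2 + 14*U) + U)/4 = -9 + (U**2 + 15*U)/4 = -9 + (U**2/4 + 15*U/4) = -9 + U**2/4 + 15*U/4)
79*(191 + (z(-5) - 1*(-46))) = 79*(191 + ((-9 + (1/4)*(-5)**2 + (15/4)*(-5)) - 1*(-46))) = 79*(191 + ((-9 + (1/4)*25 - 75/4) + 46)) = 79*(191 + ((-9 + 25/4 - 75/4) + 46)) = 79*(191 + (-43/2 + 46)) = 79*(191 + 49/2) = 79*(431/2) = 34049/2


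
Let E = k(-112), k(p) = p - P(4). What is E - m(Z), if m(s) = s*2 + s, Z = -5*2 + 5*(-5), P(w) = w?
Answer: -11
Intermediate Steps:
Z = -35 (Z = -10 - 25 = -35)
m(s) = 3*s (m(s) = 2*s + s = 3*s)
k(p) = -4 + p (k(p) = p - 1*4 = p - 4 = -4 + p)
E = -116 (E = -4 - 112 = -116)
E - m(Z) = -116 - 3*(-35) = -116 - 1*(-105) = -116 + 105 = -11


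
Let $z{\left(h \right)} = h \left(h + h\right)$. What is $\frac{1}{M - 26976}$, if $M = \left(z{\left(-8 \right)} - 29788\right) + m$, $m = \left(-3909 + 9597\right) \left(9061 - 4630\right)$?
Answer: $\frac{1}{25146892} \approx 3.9766 \cdot 10^{-8}$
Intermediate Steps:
$z{\left(h \right)} = 2 h^{2}$ ($z{\left(h \right)} = h 2 h = 2 h^{2}$)
$m = 25203528$ ($m = 5688 \cdot 4431 = 25203528$)
$M = 25173868$ ($M = \left(2 \left(-8\right)^{2} - 29788\right) + 25203528 = \left(2 \cdot 64 - 29788\right) + 25203528 = \left(128 - 29788\right) + 25203528 = -29660 + 25203528 = 25173868$)
$\frac{1}{M - 26976} = \frac{1}{25173868 - 26976} = \frac{1}{25146892}$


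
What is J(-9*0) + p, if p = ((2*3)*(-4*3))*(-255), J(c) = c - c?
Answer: 18360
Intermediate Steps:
J(c) = 0
p = 18360 (p = (6*(-12))*(-255) = -72*(-255) = 18360)
J(-9*0) + p = 0 + 18360 = 18360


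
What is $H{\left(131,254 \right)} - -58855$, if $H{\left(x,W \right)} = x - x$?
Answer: $58855$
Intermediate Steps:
$H{\left(x,W \right)} = 0$
$H{\left(131,254 \right)} - -58855 = 0 - -58855 = 0 + \left(-76683 + 135538\right) = 0 + 58855 = 58855$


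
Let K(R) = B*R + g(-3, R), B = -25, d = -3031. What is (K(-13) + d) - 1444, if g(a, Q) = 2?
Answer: -4148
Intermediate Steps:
K(R) = 2 - 25*R (K(R) = -25*R + 2 = 2 - 25*R)
(K(-13) + d) - 1444 = ((2 - 25*(-13)) - 3031) - 1444 = ((2 + 325) - 3031) - 1444 = (327 - 3031) - 1444 = -2704 - 1444 = -4148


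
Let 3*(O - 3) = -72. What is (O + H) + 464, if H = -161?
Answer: 282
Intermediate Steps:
O = -21 (O = 3 + (⅓)*(-72) = 3 - 24 = -21)
(O + H) + 464 = (-21 - 161) + 464 = -182 + 464 = 282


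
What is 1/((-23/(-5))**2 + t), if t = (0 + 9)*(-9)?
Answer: -25/1496 ≈ -0.016711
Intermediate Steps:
t = -81 (t = 9*(-9) = -81)
1/((-23/(-5))**2 + t) = 1/((-23/(-5))**2 - 81) = 1/((-23*(-1/5))**2 - 81) = 1/((23/5)**2 - 81) = 1/(529/25 - 81) = 1/(-1496/25) = -25/1496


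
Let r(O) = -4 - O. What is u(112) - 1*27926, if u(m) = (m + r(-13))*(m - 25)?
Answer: -17399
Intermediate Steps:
u(m) = (-25 + m)*(9 + m) (u(m) = (m + (-4 - 1*(-13)))*(m - 25) = (m + (-4 + 13))*(-25 + m) = (m + 9)*(-25 + m) = (9 + m)*(-25 + m) = (-25 + m)*(9 + m))
u(112) - 1*27926 = (-225 + 112² - 16*112) - 1*27926 = (-225 + 12544 - 1792) - 27926 = 10527 - 27926 = -17399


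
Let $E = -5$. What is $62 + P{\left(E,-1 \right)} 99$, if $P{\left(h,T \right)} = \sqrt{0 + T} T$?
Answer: $62 - 99 i \approx 62.0 - 99.0 i$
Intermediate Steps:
$P{\left(h,T \right)} = T^{\frac{3}{2}}$ ($P{\left(h,T \right)} = \sqrt{T} T = T^{\frac{3}{2}}$)
$62 + P{\left(E,-1 \right)} 99 = 62 + \left(-1\right)^{\frac{3}{2}} \cdot 99 = 62 + - i 99 = 62 - 99 i$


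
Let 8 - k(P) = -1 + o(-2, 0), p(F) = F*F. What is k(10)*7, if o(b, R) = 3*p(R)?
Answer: 63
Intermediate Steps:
p(F) = F**2
o(b, R) = 3*R**2
k(P) = 9 (k(P) = 8 - (-1 + 3*0**2) = 8 - (-1 + 3*0) = 8 - (-1 + 0) = 8 - 1*(-1) = 8 + 1 = 9)
k(10)*7 = 9*7 = 63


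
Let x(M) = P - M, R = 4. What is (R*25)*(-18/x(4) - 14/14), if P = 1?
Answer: 500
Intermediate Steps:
x(M) = 1 - M
(R*25)*(-18/x(4) - 14/14) = (4*25)*(-18/(1 - 1*4) - 14/14) = 100*(-18/(1 - 4) - 14*1/14) = 100*(-18/(-3) - 1) = 100*(-18*(-1/3) - 1) = 100*(6 - 1) = 100*5 = 500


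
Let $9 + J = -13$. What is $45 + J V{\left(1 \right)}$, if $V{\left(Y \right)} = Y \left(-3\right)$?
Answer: $111$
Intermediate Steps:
$J = -22$ ($J = -9 - 13 = -22$)
$V{\left(Y \right)} = - 3 Y$
$45 + J V{\left(1 \right)} = 45 - 22 \left(\left(-3\right) 1\right) = 45 - -66 = 45 + 66 = 111$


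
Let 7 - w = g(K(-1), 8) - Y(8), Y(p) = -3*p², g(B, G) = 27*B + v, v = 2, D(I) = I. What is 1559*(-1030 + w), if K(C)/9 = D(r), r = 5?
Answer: -3791488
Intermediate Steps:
K(C) = 45 (K(C) = 9*5 = 45)
g(B, G) = 2 + 27*B (g(B, G) = 27*B + 2 = 2 + 27*B)
w = -1402 (w = 7 - ((2 + 27*45) - (-3)*8²) = 7 - ((2 + 1215) - (-3)*64) = 7 - (1217 - 1*(-192)) = 7 - (1217 + 192) = 7 - 1*1409 = 7 - 1409 = -1402)
1559*(-1030 + w) = 1559*(-1030 - 1402) = 1559*(-2432) = -3791488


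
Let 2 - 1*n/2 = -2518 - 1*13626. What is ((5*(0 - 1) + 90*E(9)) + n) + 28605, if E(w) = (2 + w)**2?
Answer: 71782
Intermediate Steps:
n = 32292 (n = 4 - 2*(-2518 - 1*13626) = 4 - 2*(-2518 - 13626) = 4 - 2*(-16144) = 4 + 32288 = 32292)
((5*(0 - 1) + 90*E(9)) + n) + 28605 = ((5*(0 - 1) + 90*(2 + 9)**2) + 32292) + 28605 = ((5*(-1) + 90*11**2) + 32292) + 28605 = ((-5 + 90*121) + 32292) + 28605 = ((-5 + 10890) + 32292) + 28605 = (10885 + 32292) + 28605 = 43177 + 28605 = 71782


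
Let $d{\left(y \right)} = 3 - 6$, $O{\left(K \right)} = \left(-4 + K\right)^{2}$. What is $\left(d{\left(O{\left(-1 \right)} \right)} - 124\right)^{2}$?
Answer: $16129$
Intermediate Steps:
$d{\left(y \right)} = -3$
$\left(d{\left(O{\left(-1 \right)} \right)} - 124\right)^{2} = \left(-3 - 124\right)^{2} = \left(-127\right)^{2} = 16129$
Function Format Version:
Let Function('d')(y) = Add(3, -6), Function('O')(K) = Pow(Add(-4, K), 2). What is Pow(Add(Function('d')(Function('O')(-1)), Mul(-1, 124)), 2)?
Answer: 16129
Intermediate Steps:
Function('d')(y) = -3
Pow(Add(Function('d')(Function('O')(-1)), Mul(-1, 124)), 2) = Pow(Add(-3, Mul(-1, 124)), 2) = Pow(Add(-3, -124), 2) = Pow(-127, 2) = 16129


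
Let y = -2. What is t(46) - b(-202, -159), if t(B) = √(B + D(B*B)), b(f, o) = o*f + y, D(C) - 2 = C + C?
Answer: -32116 + 2*√1070 ≈ -32051.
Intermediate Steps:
D(C) = 2 + 2*C (D(C) = 2 + (C + C) = 2 + 2*C)
b(f, o) = -2 + f*o (b(f, o) = o*f - 2 = f*o - 2 = -2 + f*o)
t(B) = √(2 + B + 2*B²) (t(B) = √(B + (2 + 2*(B*B))) = √(B + (2 + 2*B²)) = √(2 + B + 2*B²))
t(46) - b(-202, -159) = √(2 + 46 + 2*46²) - (-2 - 202*(-159)) = √(2 + 46 + 2*2116) - (-2 + 32118) = √(2 + 46 + 4232) - 1*32116 = √4280 - 32116 = 2*√1070 - 32116 = -32116 + 2*√1070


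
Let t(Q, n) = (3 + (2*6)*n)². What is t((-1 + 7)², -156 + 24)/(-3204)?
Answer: -277729/356 ≈ -780.14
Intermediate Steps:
t(Q, n) = (3 + 12*n)²
t((-1 + 7)², -156 + 24)/(-3204) = (9*(1 + 4*(-156 + 24))²)/(-3204) = (9*(1 + 4*(-132))²)*(-1/3204) = (9*(1 - 528)²)*(-1/3204) = (9*(-527)²)*(-1/3204) = (9*277729)*(-1/3204) = 2499561*(-1/3204) = -277729/356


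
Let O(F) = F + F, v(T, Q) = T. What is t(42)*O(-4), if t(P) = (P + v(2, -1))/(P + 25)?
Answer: -352/67 ≈ -5.2537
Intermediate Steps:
t(P) = (2 + P)/(25 + P) (t(P) = (P + 2)/(P + 25) = (2 + P)/(25 + P))
O(F) = 2*F
t(42)*O(-4) = ((2 + 42)/(25 + 42))*(2*(-4)) = (44/67)*(-8) = -352/67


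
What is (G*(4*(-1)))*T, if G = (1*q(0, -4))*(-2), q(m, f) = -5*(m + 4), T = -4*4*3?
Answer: 7680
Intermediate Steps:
T = -48 (T = -16*3 = -48)
q(m, f) = -20 - 5*m (q(m, f) = -5*(4 + m) = -20 - 5*m)
G = 40 (G = (1*(-20 - 5*0))*(-2) = (1*(-20 + 0))*(-2) = (1*(-20))*(-2) = -20*(-2) = 40)
(G*(4*(-1)))*T = (40*(4*(-1)))*(-48) = (40*(-4))*(-48) = -160*(-48) = 7680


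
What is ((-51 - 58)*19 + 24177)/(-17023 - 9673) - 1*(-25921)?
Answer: 345982455/13348 ≈ 25920.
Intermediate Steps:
((-51 - 58)*19 + 24177)/(-17023 - 9673) - 1*(-25921) = (-109*19 + 24177)/(-26696) + 25921 = (-2071 + 24177)*(-1/26696) + 25921 = 22106*(-1/26696) + 25921 = -11053/13348 + 25921 = 345982455/13348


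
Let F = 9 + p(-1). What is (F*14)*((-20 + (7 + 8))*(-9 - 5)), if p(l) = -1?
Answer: 7840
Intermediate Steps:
F = 8 (F = 9 - 1 = 8)
(F*14)*((-20 + (7 + 8))*(-9 - 5)) = (8*14)*((-20 + (7 + 8))*(-9 - 5)) = 112*((-20 + 15)*(-14)) = 112*(-5*(-14)) = 112*70 = 7840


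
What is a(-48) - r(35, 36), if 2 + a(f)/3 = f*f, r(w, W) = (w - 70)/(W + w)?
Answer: 490361/71 ≈ 6906.5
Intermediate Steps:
r(w, W) = (-70 + w)/(W + w)
a(f) = -6 + 3*f² (a(f) = -6 + 3*(f*f) = -6 + 3*f²)
a(-48) - r(35, 36) = (-6 + 3*(-48)²) - (-70 + 35)/(36 + 35) = (-6 + 3*2304) - (-35)/71 = (-6 + 6912) - (-35)/71 = 6906 - 1*(-35/71) = 6906 + 35/71 = 490361/71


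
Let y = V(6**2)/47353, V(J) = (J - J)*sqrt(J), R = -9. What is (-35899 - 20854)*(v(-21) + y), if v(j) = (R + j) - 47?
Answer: 4369981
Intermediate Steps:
V(J) = 0 (V(J) = 0*sqrt(J) = 0)
v(j) = -56 + j (v(j) = (-9 + j) - 47 = -56 + j)
y = 0 (y = 0/47353 = 0*(1/47353) = 0)
(-35899 - 20854)*(v(-21) + y) = (-35899 - 20854)*((-56 - 21) + 0) = -56753*(-77 + 0) = -56753*(-77) = 4369981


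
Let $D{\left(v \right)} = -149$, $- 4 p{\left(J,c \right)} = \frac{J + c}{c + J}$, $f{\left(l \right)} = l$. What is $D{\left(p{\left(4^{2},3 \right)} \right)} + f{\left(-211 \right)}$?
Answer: $-360$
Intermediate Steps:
$p{\left(J,c \right)} = - \frac{1}{4}$ ($p{\left(J,c \right)} = - \frac{\left(J + c\right) \frac{1}{c + J}}{4} = - \frac{\left(J + c\right) \frac{1}{J + c}}{4} = \left(- \frac{1}{4}\right) 1 = - \frac{1}{4}$)
$D{\left(p{\left(4^{2},3 \right)} \right)} + f{\left(-211 \right)} = -149 - 211 = -360$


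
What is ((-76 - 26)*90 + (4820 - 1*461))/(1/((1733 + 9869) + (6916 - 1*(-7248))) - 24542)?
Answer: 41405962/210783057 ≈ 0.19644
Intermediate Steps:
((-76 - 26)*90 + (4820 - 1*461))/(1/((1733 + 9869) + (6916 - 1*(-7248))) - 24542) = (-102*90 + (4820 - 461))/(1/(11602 + (6916 + 7248)) - 24542) = (-9180 + 4359)/(1/(11602 + 14164) - 24542) = -4821/(1/25766 - 24542) = -4821/(-632349171/25766) = -4821*(-25766/632349171) = 41405962/210783057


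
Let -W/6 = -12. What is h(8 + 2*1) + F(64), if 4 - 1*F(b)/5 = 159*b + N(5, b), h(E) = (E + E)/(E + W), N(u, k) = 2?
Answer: -2085660/41 ≈ -50870.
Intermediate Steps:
W = 72 (W = -6*(-12) = 72)
h(E) = 2*E/(72 + E) (h(E) = (E + E)/(E + 72) = (2*E)/(72 + E) = 2*E/(72 + E))
F(b) = 10 - 795*b (F(b) = 20 - 5*(159*b + 2) = 20 - 5*(2 + 159*b) = 20 + (-10 - 795*b) = 10 - 795*b)
h(8 + 2*1) + F(64) = 2*(8 + 2*1)/(72 + (8 + 2*1)) + (10 - 795*64) = 2*(8 + 2)/(72 + (8 + 2)) + (10 - 50880) = 2*10/(72 + 10) - 50870 = 2*10/82 - 50870 = 2*10*(1/82) - 50870 = 10/41 - 50870 = -2085660/41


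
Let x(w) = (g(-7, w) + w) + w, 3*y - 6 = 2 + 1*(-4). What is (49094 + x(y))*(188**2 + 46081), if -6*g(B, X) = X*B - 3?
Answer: 71961542225/18 ≈ 3.9979e+9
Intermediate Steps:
y = 4/3 (y = 2 + (2 + 1*(-4))/3 = 2 + (2 - 4)/3 = 2 + (1/3)*(-2) = 2 - 2/3 = 4/3 ≈ 1.3333)
g(B, X) = 1/2 - B*X/6 (g(B, X) = -(X*B - 3)/6 = -(B*X - 3)/6 = -(-3 + B*X)/6 = 1/2 - B*X/6)
x(w) = 1/2 + 19*w/6 (x(w) = ((1/2 - 1/6*(-7)*w) + w) + w = ((1/2 + 7*w/6) + w) + w = (1/2 + 13*w/6) + w = 1/2 + 19*w/6)
(49094 + x(y))*(188**2 + 46081) = (49094 + (1/2 + (19/6)*(4/3)))*(188**2 + 46081) = (49094 + (1/2 + 38/9))*(35344 + 46081) = (49094 + 85/18)*81425 = (883777/18)*81425 = 71961542225/18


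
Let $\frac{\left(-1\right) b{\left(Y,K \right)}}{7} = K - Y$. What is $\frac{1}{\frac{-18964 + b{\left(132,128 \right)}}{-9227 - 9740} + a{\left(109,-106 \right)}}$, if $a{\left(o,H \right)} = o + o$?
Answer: $\frac{18967}{4153742} \approx 0.0045662$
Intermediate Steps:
$a{\left(o,H \right)} = 2 o$
$b{\left(Y,K \right)} = - 7 K + 7 Y$ ($b{\left(Y,K \right)} = - 7 \left(K - Y\right) = - 7 K + 7 Y$)
$\frac{1}{\frac{-18964 + b{\left(132,128 \right)}}{-9227 - 9740} + a{\left(109,-106 \right)}} = \frac{1}{\frac{-18964 + \left(\left(-7\right) 128 + 7 \cdot 132\right)}{-9227 - 9740} + 2 \cdot 109} = \frac{1}{\frac{-18964 + \left(-896 + 924\right)}{-18967} + 218} = \frac{1}{\left(-18964 + 28\right) \left(- \frac{1}{18967}\right) + 218} = \frac{1}{\left(-18936\right) \left(- \frac{1}{18967}\right) + 218} = \frac{1}{\frac{18936}{18967} + 218} = \frac{1}{\frac{4153742}{18967}} = \frac{18967}{4153742}$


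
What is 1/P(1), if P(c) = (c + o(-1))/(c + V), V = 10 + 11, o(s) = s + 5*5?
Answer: 22/25 ≈ 0.88000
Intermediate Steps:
o(s) = 25 + s (o(s) = s + 25 = 25 + s)
V = 21
P(c) = (24 + c)/(21 + c) (P(c) = (c + (25 - 1))/(c + 21) = (c + 24)/(21 + c) = (24 + c)/(21 + c))
1/P(1) = 1/((24 + 1)/(21 + 1)) = 1/(25/22) = 22/25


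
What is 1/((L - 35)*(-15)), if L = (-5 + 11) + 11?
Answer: 1/270 ≈ 0.0037037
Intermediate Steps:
L = 17 (L = 6 + 11 = 17)
1/((L - 35)*(-15)) = 1/((17 - 35)*(-15)) = 1/(-18*(-15)) = 1/270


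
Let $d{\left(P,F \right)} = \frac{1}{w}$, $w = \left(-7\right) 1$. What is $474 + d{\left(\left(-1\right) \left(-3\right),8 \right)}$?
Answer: $\frac{3317}{7} \approx 473.86$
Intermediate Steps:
$w = -7$
$d{\left(P,F \right)} = - \frac{1}{7}$ ($d{\left(P,F \right)} = \frac{1}{-7} = - \frac{1}{7}$)
$474 + d{\left(\left(-1\right) \left(-3\right),8 \right)} = 474 - \frac{1}{7} = \frac{3317}{7}$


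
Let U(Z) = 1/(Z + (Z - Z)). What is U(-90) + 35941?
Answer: 3234689/90 ≈ 35941.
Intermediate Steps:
U(Z) = 1/Z (U(Z) = 1/(Z + 0) = 1/Z)
U(-90) + 35941 = 1/(-90) + 35941 = -1/90 + 35941 = 3234689/90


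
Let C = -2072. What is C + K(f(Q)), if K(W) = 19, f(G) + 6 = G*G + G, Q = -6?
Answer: -2053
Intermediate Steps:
f(G) = -6 + G + G² (f(G) = -6 + (G*G + G) = -6 + (G² + G) = -6 + (G + G²) = -6 + G + G²)
C + K(f(Q)) = -2072 + 19 = -2053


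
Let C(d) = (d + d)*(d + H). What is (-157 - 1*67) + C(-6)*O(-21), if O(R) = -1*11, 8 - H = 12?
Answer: -1544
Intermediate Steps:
H = -4 (H = 8 - 1*12 = 8 - 12 = -4)
O(R) = -11
C(d) = 2*d*(-4 + d) (C(d) = (d + d)*(d - 4) = (2*d)*(-4 + d) = 2*d*(-4 + d))
(-157 - 1*67) + C(-6)*O(-21) = (-157 - 1*67) + (2*(-6)*(-4 - 6))*(-11) = (-157 - 67) + (2*(-6)*(-10))*(-11) = -224 + 120*(-11) = -224 - 1320 = -1544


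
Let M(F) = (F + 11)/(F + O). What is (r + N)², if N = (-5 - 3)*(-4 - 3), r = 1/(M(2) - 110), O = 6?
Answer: 2356519936/751689 ≈ 3135.0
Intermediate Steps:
M(F) = (11 + F)/(6 + F) (M(F) = (F + 11)/(F + 6) = (11 + F)/(6 + F))
r = -8/867 (r = 1/((11 + 2)/(6 + 2) - 110) = 1/(13/8 - 110) = 1/(-867/8) = -8/867 ≈ -0.0092272)
N = 56 (N = -8*(-7) = 56)
(r + N)² = (-8/867 + 56)² = (48544/867)² = 2356519936/751689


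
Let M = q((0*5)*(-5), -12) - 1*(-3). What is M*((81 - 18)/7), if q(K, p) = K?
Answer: 27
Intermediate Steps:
M = 3 (M = (0*5)*(-5) - 1*(-3) = 0*(-5) + 3 = 0 + 3 = 3)
M*((81 - 18)/7) = 3*((81 - 18)/7) = 3*(63*(1/7)) = 3*9 = 27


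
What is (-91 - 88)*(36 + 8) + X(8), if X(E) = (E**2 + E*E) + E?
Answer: -7740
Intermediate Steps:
X(E) = E + 2*E**2 (X(E) = (E**2 + E**2) + E = 2*E**2 + E = E + 2*E**2)
(-91 - 88)*(36 + 8) + X(8) = (-91 - 88)*(36 + 8) + 8*(1 + 2*8) = -179*44 + 8*(1 + 16) = -7876 + 8*17 = -7876 + 136 = -7740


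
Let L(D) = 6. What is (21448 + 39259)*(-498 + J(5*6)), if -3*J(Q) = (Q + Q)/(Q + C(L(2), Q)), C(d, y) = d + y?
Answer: -998265908/33 ≈ -3.0250e+7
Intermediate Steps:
J(Q) = -2*Q/(3*(6 + 2*Q)) (J(Q) = -(Q + Q)/(3*(Q + (6 + Q))) = -2*Q/(3*(6 + 2*Q)))
(21448 + 39259)*(-498 + J(5*6)) = (21448 + 39259)*(-498 - 5*6/(9 + 3*(5*6))) = 60707*(-498 - 1*30/(9 + 3*30)) = 60707*(-498 - 1*30/(9 + 90)) = 60707*(-498 - 1*30/99) = 60707*(-498 - 1*30*1/99) = 60707*(-498 - 10/33) = 60707*(-16444/33) = -998265908/33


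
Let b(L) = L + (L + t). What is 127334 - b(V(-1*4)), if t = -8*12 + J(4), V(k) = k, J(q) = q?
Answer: 127434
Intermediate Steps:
t = -92 (t = -8*12 + 4 = -96 + 4 = -92)
b(L) = -92 + 2*L (b(L) = L + (L - 92) = L + (-92 + L) = -92 + 2*L)
127334 - b(V(-1*4)) = 127334 - (-92 + 2*(-1*4)) = 127334 - (-92 + 2*(-4)) = 127334 - (-92 - 8) = 127334 - 1*(-100) = 127334 + 100 = 127434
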